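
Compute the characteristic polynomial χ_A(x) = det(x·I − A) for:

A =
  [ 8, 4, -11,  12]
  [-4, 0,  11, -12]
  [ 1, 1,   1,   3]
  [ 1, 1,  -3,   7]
x^4 - 16*x^3 + 96*x^2 - 256*x + 256

Expanding det(x·I − A) (e.g. by cofactor expansion or by noting that A is similar to its Jordan form J, which has the same characteristic polynomial as A) gives
  χ_A(x) = x^4 - 16*x^3 + 96*x^2 - 256*x + 256
which factors as (x - 4)^4. The eigenvalues (with algebraic multiplicities) are λ = 4 with multiplicity 4.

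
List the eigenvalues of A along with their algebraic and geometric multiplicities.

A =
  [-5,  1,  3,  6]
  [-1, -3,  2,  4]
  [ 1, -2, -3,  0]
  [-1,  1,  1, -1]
λ = -3: alg = 4, geom = 2

Step 1 — factor the characteristic polynomial to read off the algebraic multiplicities:
  χ_A(x) = (x + 3)^4

Step 2 — compute geometric multiplicities via the rank-nullity identity g(λ) = n − rank(A − λI):
  rank(A − (-3)·I) = 2, so dim ker(A − (-3)·I) = n − 2 = 2

Summary:
  λ = -3: algebraic multiplicity = 4, geometric multiplicity = 2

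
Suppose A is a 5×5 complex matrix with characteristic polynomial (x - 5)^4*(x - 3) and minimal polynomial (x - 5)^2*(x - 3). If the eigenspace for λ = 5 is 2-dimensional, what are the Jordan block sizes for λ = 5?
Block sizes for λ = 5: [2, 2]

Step 1 — from the characteristic polynomial, algebraic multiplicity of λ = 5 is 4. From dim ker(A − (5)·I) = 2, there are exactly 2 Jordan blocks for λ = 5.
Step 2 — from the minimal polynomial, the factor (x − 5)^2 tells us the largest block for λ = 5 has size 2.
Step 3 — with total size 4, 2 blocks, and largest block 2, the block sizes (in nonincreasing order) are [2, 2].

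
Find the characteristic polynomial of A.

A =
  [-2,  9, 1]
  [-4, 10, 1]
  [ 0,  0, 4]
x^3 - 12*x^2 + 48*x - 64

Expanding det(x·I − A) (e.g. by cofactor expansion or by noting that A is similar to its Jordan form J, which has the same characteristic polynomial as A) gives
  χ_A(x) = x^3 - 12*x^2 + 48*x - 64
which factors as (x - 4)^3. The eigenvalues (with algebraic multiplicities) are λ = 4 with multiplicity 3.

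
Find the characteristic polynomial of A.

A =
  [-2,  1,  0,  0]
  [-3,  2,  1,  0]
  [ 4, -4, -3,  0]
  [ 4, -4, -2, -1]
x^4 + 4*x^3 + 6*x^2 + 4*x + 1

Expanding det(x·I − A) (e.g. by cofactor expansion or by noting that A is similar to its Jordan form J, which has the same characteristic polynomial as A) gives
  χ_A(x) = x^4 + 4*x^3 + 6*x^2 + 4*x + 1
which factors as (x + 1)^4. The eigenvalues (with algebraic multiplicities) are λ = -1 with multiplicity 4.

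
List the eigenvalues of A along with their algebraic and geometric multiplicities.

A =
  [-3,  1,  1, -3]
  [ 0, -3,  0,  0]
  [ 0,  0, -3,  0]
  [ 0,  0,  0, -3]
λ = -3: alg = 4, geom = 3

Step 1 — factor the characteristic polynomial to read off the algebraic multiplicities:
  χ_A(x) = (x + 3)^4

Step 2 — compute geometric multiplicities via the rank-nullity identity g(λ) = n − rank(A − λI):
  rank(A − (-3)·I) = 1, so dim ker(A − (-3)·I) = n − 1 = 3

Summary:
  λ = -3: algebraic multiplicity = 4, geometric multiplicity = 3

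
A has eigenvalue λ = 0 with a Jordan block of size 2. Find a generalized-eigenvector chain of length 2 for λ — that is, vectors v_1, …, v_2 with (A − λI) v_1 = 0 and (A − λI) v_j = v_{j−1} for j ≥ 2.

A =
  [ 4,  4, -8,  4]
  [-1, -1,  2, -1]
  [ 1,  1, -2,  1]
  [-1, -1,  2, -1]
A Jordan chain for λ = 0 of length 2:
v_1 = (4, -1, 1, -1)ᵀ
v_2 = (1, 0, 0, 0)ᵀ

Let N = A − (0)·I. We want v_2 with N^2 v_2 = 0 but N^1 v_2 ≠ 0; then v_{j-1} := N · v_j for j = 2, …, 2.

Pick v_2 = (1, 0, 0, 0)ᵀ.
Then v_1 = N · v_2 = (4, -1, 1, -1)ᵀ.

Sanity check: (A − (0)·I) v_1 = (0, 0, 0, 0)ᵀ = 0. ✓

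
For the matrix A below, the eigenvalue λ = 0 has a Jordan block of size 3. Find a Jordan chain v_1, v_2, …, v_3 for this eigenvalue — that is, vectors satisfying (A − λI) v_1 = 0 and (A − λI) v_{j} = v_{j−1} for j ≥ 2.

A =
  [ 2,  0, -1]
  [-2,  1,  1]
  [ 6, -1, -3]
A Jordan chain for λ = 0 of length 3:
v_1 = (-2, 0, -4)ᵀ
v_2 = (2, -2, 6)ᵀ
v_3 = (1, 0, 0)ᵀ

Let N = A − (0)·I. We want v_3 with N^3 v_3 = 0 but N^2 v_3 ≠ 0; then v_{j-1} := N · v_j for j = 3, …, 2.

Pick v_3 = (1, 0, 0)ᵀ.
Then v_2 = N · v_3 = (2, -2, 6)ᵀ.
Then v_1 = N · v_2 = (-2, 0, -4)ᵀ.

Sanity check: (A − (0)·I) v_1 = (0, 0, 0)ᵀ = 0. ✓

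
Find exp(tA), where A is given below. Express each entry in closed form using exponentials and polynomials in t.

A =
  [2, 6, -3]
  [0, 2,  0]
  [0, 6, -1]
e^{tA} =
  [exp(2*t), 2*exp(2*t) - 2*exp(-t), -exp(2*t) + exp(-t)]
  [0, exp(2*t), 0]
  [0, 2*exp(2*t) - 2*exp(-t), exp(-t)]

Strategy: write A = P · J · P⁻¹ where J is a Jordan canonical form, so e^{tA} = P · e^{tJ} · P⁻¹, and e^{tJ} can be computed block-by-block.

A has Jordan form
J =
  [-1, 0, 0]
  [ 0, 2, 0]
  [ 0, 0, 2]
(up to reordering of blocks).

Per-block formulas:
  For a 1×1 block at λ = 2: exp(t · [2]) = [e^(2t)].
  For a 1×1 block at λ = -1: exp(t · [-1]) = [e^(-1t)].

After assembling e^{tJ} and conjugating by P, we get:

e^{tA} =
  [exp(2*t), 2*exp(2*t) - 2*exp(-t), -exp(2*t) + exp(-t)]
  [0, exp(2*t), 0]
  [0, 2*exp(2*t) - 2*exp(-t), exp(-t)]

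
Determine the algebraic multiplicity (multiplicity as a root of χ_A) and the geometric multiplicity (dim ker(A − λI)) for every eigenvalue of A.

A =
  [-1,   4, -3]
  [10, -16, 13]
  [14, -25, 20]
λ = 1: alg = 3, geom = 1

Step 1 — factor the characteristic polynomial to read off the algebraic multiplicities:
  χ_A(x) = (x - 1)^3

Step 2 — compute geometric multiplicities via the rank-nullity identity g(λ) = n − rank(A − λI):
  rank(A − (1)·I) = 2, so dim ker(A − (1)·I) = n − 2 = 1

Summary:
  λ = 1: algebraic multiplicity = 3, geometric multiplicity = 1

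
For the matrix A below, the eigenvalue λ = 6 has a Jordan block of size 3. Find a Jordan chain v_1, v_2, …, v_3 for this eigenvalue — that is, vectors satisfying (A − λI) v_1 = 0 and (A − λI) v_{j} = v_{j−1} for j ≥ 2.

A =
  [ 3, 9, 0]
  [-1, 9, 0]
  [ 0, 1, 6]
A Jordan chain for λ = 6 of length 3:
v_1 = (0, 0, -1)ᵀ
v_2 = (-3, -1, 0)ᵀ
v_3 = (1, 0, 0)ᵀ

Let N = A − (6)·I. We want v_3 with N^3 v_3 = 0 but N^2 v_3 ≠ 0; then v_{j-1} := N · v_j for j = 3, …, 2.

Pick v_3 = (1, 0, 0)ᵀ.
Then v_2 = N · v_3 = (-3, -1, 0)ᵀ.
Then v_1 = N · v_2 = (0, 0, -1)ᵀ.

Sanity check: (A − (6)·I) v_1 = (0, 0, 0)ᵀ = 0. ✓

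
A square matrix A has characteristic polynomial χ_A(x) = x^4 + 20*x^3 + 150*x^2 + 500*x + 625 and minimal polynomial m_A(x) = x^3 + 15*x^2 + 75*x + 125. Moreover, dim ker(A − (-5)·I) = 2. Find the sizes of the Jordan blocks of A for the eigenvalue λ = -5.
Block sizes for λ = -5: [3, 1]

Step 1 — from the characteristic polynomial, algebraic multiplicity of λ = -5 is 4. From dim ker(A − (-5)·I) = 2, there are exactly 2 Jordan blocks for λ = -5.
Step 2 — from the minimal polynomial, the factor (x + 5)^3 tells us the largest block for λ = -5 has size 3.
Step 3 — with total size 4, 2 blocks, and largest block 3, the block sizes (in nonincreasing order) are [3, 1].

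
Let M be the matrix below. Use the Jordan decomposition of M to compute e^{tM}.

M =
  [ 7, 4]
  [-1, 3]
e^{tM} =
  [2*t*exp(5*t) + exp(5*t), 4*t*exp(5*t)]
  [-t*exp(5*t), -2*t*exp(5*t) + exp(5*t)]

Strategy: write M = P · J · P⁻¹ where J is a Jordan canonical form, so e^{tM} = P · e^{tJ} · P⁻¹, and e^{tJ} can be computed block-by-block.

M has Jordan form
J =
  [5, 1]
  [0, 5]
(up to reordering of blocks).

Per-block formulas:
  For a 2×2 Jordan block J_2(5): exp(t · J_2(5)) = e^(5t)·(I + t·N), where N is the 2×2 nilpotent shift.

After assembling e^{tJ} and conjugating by P, we get:

e^{tM} =
  [2*t*exp(5*t) + exp(5*t), 4*t*exp(5*t)]
  [-t*exp(5*t), -2*t*exp(5*t) + exp(5*t)]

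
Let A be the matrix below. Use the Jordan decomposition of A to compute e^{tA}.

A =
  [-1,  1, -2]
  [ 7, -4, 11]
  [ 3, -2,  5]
e^{tA} =
  [t^2 - t + 1, -t^2/2 + t, 3*t^2/2 - 2*t]
  [-t^2 + 7*t, t^2/2 - 4*t + 1, -3*t^2/2 + 11*t]
  [-t^2 + 3*t, t^2/2 - 2*t, -3*t^2/2 + 5*t + 1]

Strategy: write A = P · J · P⁻¹ where J is a Jordan canonical form, so e^{tA} = P · e^{tJ} · P⁻¹, and e^{tJ} can be computed block-by-block.

A has Jordan form
J =
  [0, 1, 0]
  [0, 0, 1]
  [0, 0, 0]
(up to reordering of blocks).

Per-block formulas:
  For a 3×3 Jordan block J_3(0): exp(t · J_3(0)) = e^(0t)·(I + t·N + (t^2/2)·N^2), where N is the 3×3 nilpotent shift.

After assembling e^{tJ} and conjugating by P, we get:

e^{tA} =
  [t^2 - t + 1, -t^2/2 + t, 3*t^2/2 - 2*t]
  [-t^2 + 7*t, t^2/2 - 4*t + 1, -3*t^2/2 + 11*t]
  [-t^2 + 3*t, t^2/2 - 2*t, -3*t^2/2 + 5*t + 1]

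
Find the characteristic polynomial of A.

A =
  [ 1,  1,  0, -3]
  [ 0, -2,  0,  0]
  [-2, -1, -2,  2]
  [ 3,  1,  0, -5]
x^4 + 8*x^3 + 24*x^2 + 32*x + 16

Expanding det(x·I − A) (e.g. by cofactor expansion or by noting that A is similar to its Jordan form J, which has the same characteristic polynomial as A) gives
  χ_A(x) = x^4 + 8*x^3 + 24*x^2 + 32*x + 16
which factors as (x + 2)^4. The eigenvalues (with algebraic multiplicities) are λ = -2 with multiplicity 4.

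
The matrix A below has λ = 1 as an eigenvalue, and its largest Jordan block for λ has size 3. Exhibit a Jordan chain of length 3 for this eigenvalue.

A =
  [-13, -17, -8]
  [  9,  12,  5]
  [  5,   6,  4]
A Jordan chain for λ = 1 of length 3:
v_1 = (3, -2, -1)ᵀ
v_2 = (-14, 9, 5)ᵀ
v_3 = (1, 0, 0)ᵀ

Let N = A − (1)·I. We want v_3 with N^3 v_3 = 0 but N^2 v_3 ≠ 0; then v_{j-1} := N · v_j for j = 3, …, 2.

Pick v_3 = (1, 0, 0)ᵀ.
Then v_2 = N · v_3 = (-14, 9, 5)ᵀ.
Then v_1 = N · v_2 = (3, -2, -1)ᵀ.

Sanity check: (A − (1)·I) v_1 = (0, 0, 0)ᵀ = 0. ✓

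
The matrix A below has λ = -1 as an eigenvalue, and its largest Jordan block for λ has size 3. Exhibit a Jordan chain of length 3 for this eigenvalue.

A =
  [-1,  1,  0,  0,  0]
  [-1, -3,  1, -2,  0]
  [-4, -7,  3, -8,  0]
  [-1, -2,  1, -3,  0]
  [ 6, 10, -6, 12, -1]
A Jordan chain for λ = -1 of length 3:
v_1 = (-1, 0, -1, 0, 2)ᵀ
v_2 = (0, -1, -4, -1, 6)ᵀ
v_3 = (1, 0, 0, 0, 0)ᵀ

Let N = A − (-1)·I. We want v_3 with N^3 v_3 = 0 but N^2 v_3 ≠ 0; then v_{j-1} := N · v_j for j = 3, …, 2.

Pick v_3 = (1, 0, 0, 0, 0)ᵀ.
Then v_2 = N · v_3 = (0, -1, -4, -1, 6)ᵀ.
Then v_1 = N · v_2 = (-1, 0, -1, 0, 2)ᵀ.

Sanity check: (A − (-1)·I) v_1 = (0, 0, 0, 0, 0)ᵀ = 0. ✓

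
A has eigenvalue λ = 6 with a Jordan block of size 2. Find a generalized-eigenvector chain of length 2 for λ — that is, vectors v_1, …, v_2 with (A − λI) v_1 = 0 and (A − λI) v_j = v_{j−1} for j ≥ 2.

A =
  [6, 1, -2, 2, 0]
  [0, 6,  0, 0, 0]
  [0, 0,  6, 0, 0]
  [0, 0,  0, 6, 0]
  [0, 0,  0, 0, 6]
A Jordan chain for λ = 6 of length 2:
v_1 = (1, 0, 0, 0, 0)ᵀ
v_2 = (0, 1, 0, 0, 0)ᵀ

Let N = A − (6)·I. We want v_2 with N^2 v_2 = 0 but N^1 v_2 ≠ 0; then v_{j-1} := N · v_j for j = 2, …, 2.

Pick v_2 = (0, 1, 0, 0, 0)ᵀ.
Then v_1 = N · v_2 = (1, 0, 0, 0, 0)ᵀ.

Sanity check: (A − (6)·I) v_1 = (0, 0, 0, 0, 0)ᵀ = 0. ✓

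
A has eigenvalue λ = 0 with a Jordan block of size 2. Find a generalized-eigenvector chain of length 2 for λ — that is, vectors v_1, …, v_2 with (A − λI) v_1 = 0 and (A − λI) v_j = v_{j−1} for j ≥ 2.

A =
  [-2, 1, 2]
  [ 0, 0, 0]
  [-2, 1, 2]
A Jordan chain for λ = 0 of length 2:
v_1 = (-2, 0, -2)ᵀ
v_2 = (1, 0, 0)ᵀ

Let N = A − (0)·I. We want v_2 with N^2 v_2 = 0 but N^1 v_2 ≠ 0; then v_{j-1} := N · v_j for j = 2, …, 2.

Pick v_2 = (1, 0, 0)ᵀ.
Then v_1 = N · v_2 = (-2, 0, -2)ᵀ.

Sanity check: (A − (0)·I) v_1 = (0, 0, 0)ᵀ = 0. ✓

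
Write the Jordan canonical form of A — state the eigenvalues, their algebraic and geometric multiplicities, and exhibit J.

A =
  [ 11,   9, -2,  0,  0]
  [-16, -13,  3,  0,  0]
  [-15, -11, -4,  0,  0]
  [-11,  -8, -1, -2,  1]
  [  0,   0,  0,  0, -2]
J_3(-2) ⊕ J_2(-2)

The characteristic polynomial is
  det(x·I − A) = x^5 + 10*x^4 + 40*x^3 + 80*x^2 + 80*x + 32 = (x + 2)^5

Eigenvalues and multiplicities (the geometric multiplicity of λ is n − rank(A − λI), which equals the number of Jordan blocks for λ):
  λ = -2: algebraic multiplicity = 5, geometric multiplicity = 2

Determining the block sizes for each eigenvalue:
  λ = -2: with am = 5 and gm = 2, the partition is not yet determined (e.g. several partitions of 5 into 2 parts exist). Let N = A − (-2)·I. Computing rank(N^1) = 3, rank(N^2) = 1, rank(N^3) = 0; the number of blocks of size ≥ j is rank(N^{j−1}) − rank(N^j), giving [2, 2, 1]. So we have 1 block(s) of size 3, 1 block(s) of size 2 → block sizes [3, 2]

Assembling the blocks gives a Jordan form
J =
  [-2,  1,  0,  0,  0]
  [ 0, -2,  1,  0,  0]
  [ 0,  0, -2,  0,  0]
  [ 0,  0,  0, -2,  1]
  [ 0,  0,  0,  0, -2]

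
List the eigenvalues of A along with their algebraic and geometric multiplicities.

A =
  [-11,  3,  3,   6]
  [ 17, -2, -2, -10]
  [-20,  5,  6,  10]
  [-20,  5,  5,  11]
λ = 1: alg = 4, geom = 2

Step 1 — factor the characteristic polynomial to read off the algebraic multiplicities:
  χ_A(x) = (x - 1)^4

Step 2 — compute geometric multiplicities via the rank-nullity identity g(λ) = n − rank(A − λI):
  rank(A − (1)·I) = 2, so dim ker(A − (1)·I) = n − 2 = 2

Summary:
  λ = 1: algebraic multiplicity = 4, geometric multiplicity = 2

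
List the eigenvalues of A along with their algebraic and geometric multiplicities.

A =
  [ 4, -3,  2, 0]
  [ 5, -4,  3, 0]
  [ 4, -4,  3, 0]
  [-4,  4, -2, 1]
λ = 1: alg = 4, geom = 2

Step 1 — factor the characteristic polynomial to read off the algebraic multiplicities:
  χ_A(x) = (x - 1)^4

Step 2 — compute geometric multiplicities via the rank-nullity identity g(λ) = n − rank(A − λI):
  rank(A − (1)·I) = 2, so dim ker(A − (1)·I) = n − 2 = 2

Summary:
  λ = 1: algebraic multiplicity = 4, geometric multiplicity = 2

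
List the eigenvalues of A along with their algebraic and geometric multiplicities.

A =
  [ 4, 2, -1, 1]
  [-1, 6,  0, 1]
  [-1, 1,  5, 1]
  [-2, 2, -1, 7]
λ = 5: alg = 2, geom = 1; λ = 6: alg = 2, geom = 1

Step 1 — factor the characteristic polynomial to read off the algebraic multiplicities:
  χ_A(x) = (x - 6)^2*(x - 5)^2

Step 2 — compute geometric multiplicities via the rank-nullity identity g(λ) = n − rank(A − λI):
  rank(A − (5)·I) = 3, so dim ker(A − (5)·I) = n − 3 = 1
  rank(A − (6)·I) = 3, so dim ker(A − (6)·I) = n − 3 = 1

Summary:
  λ = 5: algebraic multiplicity = 2, geometric multiplicity = 1
  λ = 6: algebraic multiplicity = 2, geometric multiplicity = 1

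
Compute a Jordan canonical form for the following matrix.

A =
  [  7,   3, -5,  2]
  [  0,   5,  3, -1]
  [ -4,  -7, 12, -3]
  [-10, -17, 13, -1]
J_1(5) ⊕ J_3(6)

The characteristic polynomial is
  det(x·I − A) = x^4 - 23*x^3 + 198*x^2 - 756*x + 1080 = (x - 6)^3*(x - 5)

Eigenvalues and multiplicities (the geometric multiplicity of λ is n − rank(A − λI), which equals the number of Jordan blocks for λ):
  λ = 5: algebraic multiplicity = 1, geometric multiplicity = 1
  λ = 6: algebraic multiplicity = 3, geometric multiplicity = 1

Determining the block sizes for each eigenvalue:
  λ = 5: one block (gm = 1), so the single block has size am = 1 → block sizes [1]
  λ = 6: one block (gm = 1), so the single block has size am = 3 → block sizes [3]

Assembling the blocks gives a Jordan form
J =
  [5, 0, 0, 0]
  [0, 6, 1, 0]
  [0, 0, 6, 1]
  [0, 0, 0, 6]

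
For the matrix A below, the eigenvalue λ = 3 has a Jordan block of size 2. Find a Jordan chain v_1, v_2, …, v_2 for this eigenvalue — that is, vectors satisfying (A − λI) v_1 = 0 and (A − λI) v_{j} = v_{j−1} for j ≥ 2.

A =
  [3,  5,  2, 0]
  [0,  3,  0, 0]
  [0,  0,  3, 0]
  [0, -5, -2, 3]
A Jordan chain for λ = 3 of length 2:
v_1 = (5, 0, 0, -5)ᵀ
v_2 = (0, 1, 0, 0)ᵀ

Let N = A − (3)·I. We want v_2 with N^2 v_2 = 0 but N^1 v_2 ≠ 0; then v_{j-1} := N · v_j for j = 2, …, 2.

Pick v_2 = (0, 1, 0, 0)ᵀ.
Then v_1 = N · v_2 = (5, 0, 0, -5)ᵀ.

Sanity check: (A − (3)·I) v_1 = (0, 0, 0, 0)ᵀ = 0. ✓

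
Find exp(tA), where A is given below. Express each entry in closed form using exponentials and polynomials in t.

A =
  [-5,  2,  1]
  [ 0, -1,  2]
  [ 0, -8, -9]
e^{tA} =
  [exp(-5*t), 2*t*exp(-5*t), t*exp(-5*t)]
  [0, 4*t*exp(-5*t) + exp(-5*t), 2*t*exp(-5*t)]
  [0, -8*t*exp(-5*t), -4*t*exp(-5*t) + exp(-5*t)]

Strategy: write A = P · J · P⁻¹ where J is a Jordan canonical form, so e^{tA} = P · e^{tJ} · P⁻¹, and e^{tJ} can be computed block-by-block.

A has Jordan form
J =
  [-5,  1,  0]
  [ 0, -5,  0]
  [ 0,  0, -5]
(up to reordering of blocks).

Per-block formulas:
  For a 1×1 block at λ = -5: exp(t · [-5]) = [e^(-5t)].
  For a 2×2 Jordan block J_2(-5): exp(t · J_2(-5)) = e^(-5t)·(I + t·N), where N is the 2×2 nilpotent shift.

After assembling e^{tJ} and conjugating by P, we get:

e^{tA} =
  [exp(-5*t), 2*t*exp(-5*t), t*exp(-5*t)]
  [0, 4*t*exp(-5*t) + exp(-5*t), 2*t*exp(-5*t)]
  [0, -8*t*exp(-5*t), -4*t*exp(-5*t) + exp(-5*t)]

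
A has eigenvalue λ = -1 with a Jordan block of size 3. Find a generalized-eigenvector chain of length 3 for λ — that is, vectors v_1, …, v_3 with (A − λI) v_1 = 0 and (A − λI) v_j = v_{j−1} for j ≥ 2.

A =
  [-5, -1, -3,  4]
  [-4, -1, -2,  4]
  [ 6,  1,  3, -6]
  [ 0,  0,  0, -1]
A Jordan chain for λ = -1 of length 3:
v_1 = (2, 4, -4, 0)ᵀ
v_2 = (-4, -4, 6, 0)ᵀ
v_3 = (1, 0, 0, 0)ᵀ

Let N = A − (-1)·I. We want v_3 with N^3 v_3 = 0 but N^2 v_3 ≠ 0; then v_{j-1} := N · v_j for j = 3, …, 2.

Pick v_3 = (1, 0, 0, 0)ᵀ.
Then v_2 = N · v_3 = (-4, -4, 6, 0)ᵀ.
Then v_1 = N · v_2 = (2, 4, -4, 0)ᵀ.

Sanity check: (A − (-1)·I) v_1 = (0, 0, 0, 0)ᵀ = 0. ✓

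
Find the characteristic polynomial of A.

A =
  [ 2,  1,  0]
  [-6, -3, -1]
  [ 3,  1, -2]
x^3 + 3*x^2 + 3*x + 1

Expanding det(x·I − A) (e.g. by cofactor expansion or by noting that A is similar to its Jordan form J, which has the same characteristic polynomial as A) gives
  χ_A(x) = x^3 + 3*x^2 + 3*x + 1
which factors as (x + 1)^3. The eigenvalues (with algebraic multiplicities) are λ = -1 with multiplicity 3.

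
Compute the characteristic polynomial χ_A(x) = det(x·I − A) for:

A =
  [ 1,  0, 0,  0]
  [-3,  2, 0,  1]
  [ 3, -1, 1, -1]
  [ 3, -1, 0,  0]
x^4 - 4*x^3 + 6*x^2 - 4*x + 1

Expanding det(x·I − A) (e.g. by cofactor expansion or by noting that A is similar to its Jordan form J, which has the same characteristic polynomial as A) gives
  χ_A(x) = x^4 - 4*x^3 + 6*x^2 - 4*x + 1
which factors as (x - 1)^4. The eigenvalues (with algebraic multiplicities) are λ = 1 with multiplicity 4.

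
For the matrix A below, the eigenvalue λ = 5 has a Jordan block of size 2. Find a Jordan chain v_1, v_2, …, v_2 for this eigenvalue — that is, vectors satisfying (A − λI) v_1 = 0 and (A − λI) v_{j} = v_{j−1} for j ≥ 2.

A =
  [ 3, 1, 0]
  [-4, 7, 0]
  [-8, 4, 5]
A Jordan chain for λ = 5 of length 2:
v_1 = (-2, -4, -8)ᵀ
v_2 = (1, 0, 0)ᵀ

Let N = A − (5)·I. We want v_2 with N^2 v_2 = 0 but N^1 v_2 ≠ 0; then v_{j-1} := N · v_j for j = 2, …, 2.

Pick v_2 = (1, 0, 0)ᵀ.
Then v_1 = N · v_2 = (-2, -4, -8)ᵀ.

Sanity check: (A − (5)·I) v_1 = (0, 0, 0)ᵀ = 0. ✓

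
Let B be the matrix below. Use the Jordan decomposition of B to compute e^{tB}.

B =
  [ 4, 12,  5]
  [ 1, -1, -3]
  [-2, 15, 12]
e^{tB} =
  [3*t^2*exp(5*t)/2 - t*exp(5*t) + exp(5*t), -9*t^2*exp(5*t)/2 + 12*t*exp(5*t), -3*t^2*exp(5*t) + 5*t*exp(5*t)]
  [-t^2*exp(5*t)/2 + t*exp(5*t), 3*t^2*exp(5*t)/2 - 6*t*exp(5*t) + exp(5*t), t^2*exp(5*t) - 3*t*exp(5*t)]
  [3*t^2*exp(5*t)/2 - 2*t*exp(5*t), -9*t^2*exp(5*t)/2 + 15*t*exp(5*t), -3*t^2*exp(5*t) + 7*t*exp(5*t) + exp(5*t)]

Strategy: write B = P · J · P⁻¹ where J is a Jordan canonical form, so e^{tB} = P · e^{tJ} · P⁻¹, and e^{tJ} can be computed block-by-block.

B has Jordan form
J =
  [5, 1, 0]
  [0, 5, 1]
  [0, 0, 5]
(up to reordering of blocks).

Per-block formulas:
  For a 3×3 Jordan block J_3(5): exp(t · J_3(5)) = e^(5t)·(I + t·N + (t^2/2)·N^2), where N is the 3×3 nilpotent shift.

After assembling e^{tJ} and conjugating by P, we get:

e^{tB} =
  [3*t^2*exp(5*t)/2 - t*exp(5*t) + exp(5*t), -9*t^2*exp(5*t)/2 + 12*t*exp(5*t), -3*t^2*exp(5*t) + 5*t*exp(5*t)]
  [-t^2*exp(5*t)/2 + t*exp(5*t), 3*t^2*exp(5*t)/2 - 6*t*exp(5*t) + exp(5*t), t^2*exp(5*t) - 3*t*exp(5*t)]
  [3*t^2*exp(5*t)/2 - 2*t*exp(5*t), -9*t^2*exp(5*t)/2 + 15*t*exp(5*t), -3*t^2*exp(5*t) + 7*t*exp(5*t) + exp(5*t)]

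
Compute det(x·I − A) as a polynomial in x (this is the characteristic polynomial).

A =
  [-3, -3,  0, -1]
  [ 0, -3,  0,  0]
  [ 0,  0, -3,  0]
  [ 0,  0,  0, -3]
x^4 + 12*x^3 + 54*x^2 + 108*x + 81

Expanding det(x·I − A) (e.g. by cofactor expansion or by noting that A is similar to its Jordan form J, which has the same characteristic polynomial as A) gives
  χ_A(x) = x^4 + 12*x^3 + 54*x^2 + 108*x + 81
which factors as (x + 3)^4. The eigenvalues (with algebraic multiplicities) are λ = -3 with multiplicity 4.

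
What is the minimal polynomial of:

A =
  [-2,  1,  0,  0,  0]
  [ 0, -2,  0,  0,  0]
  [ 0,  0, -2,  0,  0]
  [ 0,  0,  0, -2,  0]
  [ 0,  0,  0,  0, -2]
x^2 + 4*x + 4

The characteristic polynomial is χ_A(x) = (x + 2)^5, so the eigenvalues are known. The minimal polynomial is
  m_A(x) = Π_λ (x − λ)^{k_λ}
where k_λ is the size of the *largest* Jordan block for λ (equivalently, the smallest k with (A − λI)^k v = 0 for every generalised eigenvector v of λ).

  λ = -2: largest Jordan block has size 2, contributing (x + 2)^2

So m_A(x) = (x + 2)^2 = x^2 + 4*x + 4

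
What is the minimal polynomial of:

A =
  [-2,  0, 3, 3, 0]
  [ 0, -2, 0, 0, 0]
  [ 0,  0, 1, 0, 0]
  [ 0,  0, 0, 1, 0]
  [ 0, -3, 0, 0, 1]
x^2 + x - 2

The characteristic polynomial is χ_A(x) = (x - 1)^3*(x + 2)^2, so the eigenvalues are known. The minimal polynomial is
  m_A(x) = Π_λ (x − λ)^{k_λ}
where k_λ is the size of the *largest* Jordan block for λ (equivalently, the smallest k with (A − λI)^k v = 0 for every generalised eigenvector v of λ).

  λ = -2: largest Jordan block has size 1, contributing (x + 2)
  λ = 1: largest Jordan block has size 1, contributing (x − 1)

So m_A(x) = (x - 1)*(x + 2) = x^2 + x - 2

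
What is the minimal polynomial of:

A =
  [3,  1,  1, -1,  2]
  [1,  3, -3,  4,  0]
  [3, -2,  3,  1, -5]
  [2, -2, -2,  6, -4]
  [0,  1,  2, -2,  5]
x^3 - 12*x^2 + 48*x - 64

The characteristic polynomial is χ_A(x) = (x - 4)^5, so the eigenvalues are known. The minimal polynomial is
  m_A(x) = Π_λ (x − λ)^{k_λ}
where k_λ is the size of the *largest* Jordan block for λ (equivalently, the smallest k with (A − λI)^k v = 0 for every generalised eigenvector v of λ).

  λ = 4: largest Jordan block has size 3, contributing (x − 4)^3

So m_A(x) = (x - 4)^3 = x^3 - 12*x^2 + 48*x - 64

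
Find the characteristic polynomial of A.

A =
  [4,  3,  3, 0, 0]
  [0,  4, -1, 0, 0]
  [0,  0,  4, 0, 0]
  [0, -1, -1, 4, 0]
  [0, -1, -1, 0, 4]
x^5 - 20*x^4 + 160*x^3 - 640*x^2 + 1280*x - 1024

Expanding det(x·I − A) (e.g. by cofactor expansion or by noting that A is similar to its Jordan form J, which has the same characteristic polynomial as A) gives
  χ_A(x) = x^5 - 20*x^4 + 160*x^3 - 640*x^2 + 1280*x - 1024
which factors as (x - 4)^5. The eigenvalues (with algebraic multiplicities) are λ = 4 with multiplicity 5.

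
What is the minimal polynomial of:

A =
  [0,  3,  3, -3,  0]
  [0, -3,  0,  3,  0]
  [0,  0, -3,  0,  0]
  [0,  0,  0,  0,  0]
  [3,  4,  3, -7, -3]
x^3 + 6*x^2 + 9*x

The characteristic polynomial is χ_A(x) = x^2*(x + 3)^3, so the eigenvalues are known. The minimal polynomial is
  m_A(x) = Π_λ (x − λ)^{k_λ}
where k_λ is the size of the *largest* Jordan block for λ (equivalently, the smallest k with (A − λI)^k v = 0 for every generalised eigenvector v of λ).

  λ = -3: largest Jordan block has size 2, contributing (x + 3)^2
  λ = 0: largest Jordan block has size 1, contributing (x − 0)

So m_A(x) = x*(x + 3)^2 = x^3 + 6*x^2 + 9*x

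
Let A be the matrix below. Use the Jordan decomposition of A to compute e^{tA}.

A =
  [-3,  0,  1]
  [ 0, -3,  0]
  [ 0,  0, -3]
e^{tA} =
  [exp(-3*t), 0, t*exp(-3*t)]
  [0, exp(-3*t), 0]
  [0, 0, exp(-3*t)]

Strategy: write A = P · J · P⁻¹ where J is a Jordan canonical form, so e^{tA} = P · e^{tJ} · P⁻¹, and e^{tJ} can be computed block-by-block.

A has Jordan form
J =
  [-3,  1,  0]
  [ 0, -3,  0]
  [ 0,  0, -3]
(up to reordering of blocks).

Per-block formulas:
  For a 1×1 block at λ = -3: exp(t · [-3]) = [e^(-3t)].
  For a 2×2 Jordan block J_2(-3): exp(t · J_2(-3)) = e^(-3t)·(I + t·N), where N is the 2×2 nilpotent shift.

After assembling e^{tJ} and conjugating by P, we get:

e^{tA} =
  [exp(-3*t), 0, t*exp(-3*t)]
  [0, exp(-3*t), 0]
  [0, 0, exp(-3*t)]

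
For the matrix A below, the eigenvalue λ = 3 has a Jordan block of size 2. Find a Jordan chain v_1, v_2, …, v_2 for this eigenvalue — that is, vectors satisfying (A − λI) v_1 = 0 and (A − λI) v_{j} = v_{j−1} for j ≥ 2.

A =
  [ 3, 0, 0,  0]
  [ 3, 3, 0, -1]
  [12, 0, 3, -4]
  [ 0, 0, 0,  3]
A Jordan chain for λ = 3 of length 2:
v_1 = (0, 3, 12, 0)ᵀ
v_2 = (1, 0, 0, 0)ᵀ

Let N = A − (3)·I. We want v_2 with N^2 v_2 = 0 but N^1 v_2 ≠ 0; then v_{j-1} := N · v_j for j = 2, …, 2.

Pick v_2 = (1, 0, 0, 0)ᵀ.
Then v_1 = N · v_2 = (0, 3, 12, 0)ᵀ.

Sanity check: (A − (3)·I) v_1 = (0, 0, 0, 0)ᵀ = 0. ✓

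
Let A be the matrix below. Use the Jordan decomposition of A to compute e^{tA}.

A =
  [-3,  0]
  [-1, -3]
e^{tA} =
  [exp(-3*t), 0]
  [-t*exp(-3*t), exp(-3*t)]

Strategy: write A = P · J · P⁻¹ where J is a Jordan canonical form, so e^{tA} = P · e^{tJ} · P⁻¹, and e^{tJ} can be computed block-by-block.

A has Jordan form
J =
  [-3,  1]
  [ 0, -3]
(up to reordering of blocks).

Per-block formulas:
  For a 2×2 Jordan block J_2(-3): exp(t · J_2(-3)) = e^(-3t)·(I + t·N), where N is the 2×2 nilpotent shift.

After assembling e^{tJ} and conjugating by P, we get:

e^{tA} =
  [exp(-3*t), 0]
  [-t*exp(-3*t), exp(-3*t)]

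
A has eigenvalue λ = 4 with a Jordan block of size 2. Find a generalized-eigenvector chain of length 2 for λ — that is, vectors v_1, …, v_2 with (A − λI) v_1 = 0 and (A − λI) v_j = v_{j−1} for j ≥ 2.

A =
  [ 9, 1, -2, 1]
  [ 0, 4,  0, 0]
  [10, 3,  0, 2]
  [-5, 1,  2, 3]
A Jordan chain for λ = 4 of length 2:
v_1 = (5, 0, 10, -5)ᵀ
v_2 = (1, 0, 0, 0)ᵀ

Let N = A − (4)·I. We want v_2 with N^2 v_2 = 0 but N^1 v_2 ≠ 0; then v_{j-1} := N · v_j for j = 2, …, 2.

Pick v_2 = (1, 0, 0, 0)ᵀ.
Then v_1 = N · v_2 = (5, 0, 10, -5)ᵀ.

Sanity check: (A − (4)·I) v_1 = (0, 0, 0, 0)ᵀ = 0. ✓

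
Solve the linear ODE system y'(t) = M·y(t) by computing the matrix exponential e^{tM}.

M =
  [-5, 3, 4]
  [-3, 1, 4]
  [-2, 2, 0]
e^{tM} =
  [t*exp(-2*t) - 2 + 3*exp(-2*t), -t*exp(-2*t) + 2 - 2*exp(-2*t), 2 - 2*exp(-2*t)]
  [t*exp(-2*t) - 2 + 2*exp(-2*t), -t*exp(-2*t) + 2 - exp(-2*t), 2 - 2*exp(-2*t)]
  [-1 + exp(-2*t), 1 - exp(-2*t), 1]

Strategy: write M = P · J · P⁻¹ where J is a Jordan canonical form, so e^{tM} = P · e^{tJ} · P⁻¹, and e^{tJ} can be computed block-by-block.

M has Jordan form
J =
  [-2,  1, 0]
  [ 0, -2, 0]
  [ 0,  0, 0]
(up to reordering of blocks).

Per-block formulas:
  For a 2×2 Jordan block J_2(-2): exp(t · J_2(-2)) = e^(-2t)·(I + t·N), where N is the 2×2 nilpotent shift.
  For a 1×1 block at λ = 0: exp(t · [0]) = [e^(0t)].

After assembling e^{tJ} and conjugating by P, we get:

e^{tM} =
  [t*exp(-2*t) - 2 + 3*exp(-2*t), -t*exp(-2*t) + 2 - 2*exp(-2*t), 2 - 2*exp(-2*t)]
  [t*exp(-2*t) - 2 + 2*exp(-2*t), -t*exp(-2*t) + 2 - exp(-2*t), 2 - 2*exp(-2*t)]
  [-1 + exp(-2*t), 1 - exp(-2*t), 1]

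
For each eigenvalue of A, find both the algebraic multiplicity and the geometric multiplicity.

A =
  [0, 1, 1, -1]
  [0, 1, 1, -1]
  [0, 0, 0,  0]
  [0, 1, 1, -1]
λ = 0: alg = 4, geom = 3

Step 1 — factor the characteristic polynomial to read off the algebraic multiplicities:
  χ_A(x) = x^4

Step 2 — compute geometric multiplicities via the rank-nullity identity g(λ) = n − rank(A − λI):
  rank(A − (0)·I) = 1, so dim ker(A − (0)·I) = n − 1 = 3

Summary:
  λ = 0: algebraic multiplicity = 4, geometric multiplicity = 3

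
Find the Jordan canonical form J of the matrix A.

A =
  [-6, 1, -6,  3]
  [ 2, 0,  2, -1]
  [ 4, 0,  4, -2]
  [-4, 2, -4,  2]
J_3(0) ⊕ J_1(0)

The characteristic polynomial is
  det(x·I − A) = x^4

Eigenvalues and multiplicities (the geometric multiplicity of λ is n − rank(A − λI), which equals the number of Jordan blocks for λ):
  λ = 0: algebraic multiplicity = 4, geometric multiplicity = 2

Determining the block sizes for each eigenvalue:
  λ = 0: with am = 4 and gm = 2, the partition is not yet determined (e.g. several partitions of 4 into 2 parts exist). Let N = A − (0)·I. Computing rank(N^1) = 2, rank(N^2) = 1, rank(N^3) = 0; the number of blocks of size ≥ j is rank(N^{j−1}) − rank(N^j), giving [2, 1, 1]. So we have 1 block(s) of size 3, 1 block(s) of size 1 → block sizes [3, 1]

Assembling the blocks gives a Jordan form
J =
  [0, 1, 0, 0]
  [0, 0, 1, 0]
  [0, 0, 0, 0]
  [0, 0, 0, 0]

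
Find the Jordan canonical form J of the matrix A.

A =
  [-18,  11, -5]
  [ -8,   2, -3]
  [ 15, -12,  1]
J_3(-5)

The characteristic polynomial is
  det(x·I − A) = x^3 + 15*x^2 + 75*x + 125 = (x + 5)^3

Eigenvalues and multiplicities (the geometric multiplicity of λ is n − rank(A − λI), which equals the number of Jordan blocks for λ):
  λ = -5: algebraic multiplicity = 3, geometric multiplicity = 1

Determining the block sizes for each eigenvalue:
  λ = -5: one block (gm = 1), so the single block has size am = 3 → block sizes [3]

Assembling the blocks gives a Jordan form
J =
  [-5,  1,  0]
  [ 0, -5,  1]
  [ 0,  0, -5]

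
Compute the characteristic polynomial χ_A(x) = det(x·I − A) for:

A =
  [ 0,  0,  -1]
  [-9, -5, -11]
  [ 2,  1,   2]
x^3 + 3*x^2 + 3*x + 1

Expanding det(x·I − A) (e.g. by cofactor expansion or by noting that A is similar to its Jordan form J, which has the same characteristic polynomial as A) gives
  χ_A(x) = x^3 + 3*x^2 + 3*x + 1
which factors as (x + 1)^3. The eigenvalues (with algebraic multiplicities) are λ = -1 with multiplicity 3.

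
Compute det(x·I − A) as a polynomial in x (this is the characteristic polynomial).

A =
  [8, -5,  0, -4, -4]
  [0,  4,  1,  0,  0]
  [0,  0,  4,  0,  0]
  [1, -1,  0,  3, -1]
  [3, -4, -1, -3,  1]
x^5 - 20*x^4 + 160*x^3 - 640*x^2 + 1280*x - 1024

Expanding det(x·I − A) (e.g. by cofactor expansion or by noting that A is similar to its Jordan form J, which has the same characteristic polynomial as A) gives
  χ_A(x) = x^5 - 20*x^4 + 160*x^3 - 640*x^2 + 1280*x - 1024
which factors as (x - 4)^5. The eigenvalues (with algebraic multiplicities) are λ = 4 with multiplicity 5.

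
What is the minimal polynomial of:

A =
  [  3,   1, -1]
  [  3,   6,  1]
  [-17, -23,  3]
x^3 - 12*x^2 + 48*x - 64

The characteristic polynomial is χ_A(x) = (x - 4)^3, so the eigenvalues are known. The minimal polynomial is
  m_A(x) = Π_λ (x − λ)^{k_λ}
where k_λ is the size of the *largest* Jordan block for λ (equivalently, the smallest k with (A − λI)^k v = 0 for every generalised eigenvector v of λ).

  λ = 4: largest Jordan block has size 3, contributing (x − 4)^3

So m_A(x) = (x - 4)^3 = x^3 - 12*x^2 + 48*x - 64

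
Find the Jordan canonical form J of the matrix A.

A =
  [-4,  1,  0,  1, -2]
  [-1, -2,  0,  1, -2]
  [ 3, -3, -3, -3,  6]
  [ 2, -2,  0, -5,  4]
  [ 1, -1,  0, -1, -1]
J_2(-3) ⊕ J_1(-3) ⊕ J_1(-3) ⊕ J_1(-3)

The characteristic polynomial is
  det(x·I − A) = x^5 + 15*x^4 + 90*x^3 + 270*x^2 + 405*x + 243 = (x + 3)^5

Eigenvalues and multiplicities (the geometric multiplicity of λ is n − rank(A − λI), which equals the number of Jordan blocks for λ):
  λ = -3: algebraic multiplicity = 5, geometric multiplicity = 4

Determining the block sizes for each eigenvalue:
  λ = -3: 4 blocks summing to 5 forces exactly one block of size 2 and the rest size 1 → block sizes [2, 1, 1, 1]

Assembling the blocks gives a Jordan form
J =
  [-3,  1,  0,  0,  0]
  [ 0, -3,  0,  0,  0]
  [ 0,  0, -3,  0,  0]
  [ 0,  0,  0, -3,  0]
  [ 0,  0,  0,  0, -3]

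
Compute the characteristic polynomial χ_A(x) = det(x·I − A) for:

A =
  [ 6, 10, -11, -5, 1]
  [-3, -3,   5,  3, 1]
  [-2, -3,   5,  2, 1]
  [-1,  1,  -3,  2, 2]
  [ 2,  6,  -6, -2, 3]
x^5 - 13*x^4 + 66*x^3 - 162*x^2 + 189*x - 81

Expanding det(x·I − A) (e.g. by cofactor expansion or by noting that A is similar to its Jordan form J, which has the same characteristic polynomial as A) gives
  χ_A(x) = x^5 - 13*x^4 + 66*x^3 - 162*x^2 + 189*x - 81
which factors as (x - 3)^4*(x - 1). The eigenvalues (with algebraic multiplicities) are λ = 1 with multiplicity 1, λ = 3 with multiplicity 4.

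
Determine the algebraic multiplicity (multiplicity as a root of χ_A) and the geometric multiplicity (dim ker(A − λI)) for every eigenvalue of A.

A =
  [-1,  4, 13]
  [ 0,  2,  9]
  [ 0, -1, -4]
λ = -1: alg = 3, geom = 1

Step 1 — factor the characteristic polynomial to read off the algebraic multiplicities:
  χ_A(x) = (x + 1)^3

Step 2 — compute geometric multiplicities via the rank-nullity identity g(λ) = n − rank(A − λI):
  rank(A − (-1)·I) = 2, so dim ker(A − (-1)·I) = n − 2 = 1

Summary:
  λ = -1: algebraic multiplicity = 3, geometric multiplicity = 1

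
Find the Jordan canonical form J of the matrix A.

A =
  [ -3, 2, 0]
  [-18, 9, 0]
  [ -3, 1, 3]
J_2(3) ⊕ J_1(3)

The characteristic polynomial is
  det(x·I − A) = x^3 - 9*x^2 + 27*x - 27 = (x - 3)^3

Eigenvalues and multiplicities (the geometric multiplicity of λ is n − rank(A − λI), which equals the number of Jordan blocks for λ):
  λ = 3: algebraic multiplicity = 3, geometric multiplicity = 2

Determining the block sizes for each eigenvalue:
  λ = 3: 2 blocks summing to 3 forces exactly one block of size 2 and the rest size 1 → block sizes [2, 1]

Assembling the blocks gives a Jordan form
J =
  [3, 1, 0]
  [0, 3, 0]
  [0, 0, 3]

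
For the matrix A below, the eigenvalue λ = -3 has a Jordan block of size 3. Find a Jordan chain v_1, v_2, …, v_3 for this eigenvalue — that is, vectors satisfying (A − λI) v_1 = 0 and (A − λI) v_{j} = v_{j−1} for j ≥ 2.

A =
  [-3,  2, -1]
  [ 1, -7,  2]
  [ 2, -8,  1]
A Jordan chain for λ = -3 of length 3:
v_1 = (0, 2, 4)ᵀ
v_2 = (2, -4, -8)ᵀ
v_3 = (0, 1, 0)ᵀ

Let N = A − (-3)·I. We want v_3 with N^3 v_3 = 0 but N^2 v_3 ≠ 0; then v_{j-1} := N · v_j for j = 3, …, 2.

Pick v_3 = (0, 1, 0)ᵀ.
Then v_2 = N · v_3 = (2, -4, -8)ᵀ.
Then v_1 = N · v_2 = (0, 2, 4)ᵀ.

Sanity check: (A − (-3)·I) v_1 = (0, 0, 0)ᵀ = 0. ✓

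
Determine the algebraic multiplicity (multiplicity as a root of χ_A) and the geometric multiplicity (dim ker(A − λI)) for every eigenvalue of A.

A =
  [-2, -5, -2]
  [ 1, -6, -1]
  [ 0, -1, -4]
λ = -4: alg = 3, geom = 1

Step 1 — factor the characteristic polynomial to read off the algebraic multiplicities:
  χ_A(x) = (x + 4)^3

Step 2 — compute geometric multiplicities via the rank-nullity identity g(λ) = n − rank(A − λI):
  rank(A − (-4)·I) = 2, so dim ker(A − (-4)·I) = n − 2 = 1

Summary:
  λ = -4: algebraic multiplicity = 3, geometric multiplicity = 1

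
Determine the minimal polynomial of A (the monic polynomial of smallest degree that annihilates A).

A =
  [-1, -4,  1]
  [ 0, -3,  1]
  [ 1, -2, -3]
x^3 + 7*x^2 + 16*x + 12

The characteristic polynomial is χ_A(x) = (x + 2)^2*(x + 3), so the eigenvalues are known. The minimal polynomial is
  m_A(x) = Π_λ (x − λ)^{k_λ}
where k_λ is the size of the *largest* Jordan block for λ (equivalently, the smallest k with (A − λI)^k v = 0 for every generalised eigenvector v of λ).

  λ = -3: largest Jordan block has size 1, contributing (x + 3)
  λ = -2: largest Jordan block has size 2, contributing (x + 2)^2

So m_A(x) = (x + 2)^2*(x + 3) = x^3 + 7*x^2 + 16*x + 12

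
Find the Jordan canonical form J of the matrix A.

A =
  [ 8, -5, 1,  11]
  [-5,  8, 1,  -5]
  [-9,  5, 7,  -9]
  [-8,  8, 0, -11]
J_1(-3) ⊕ J_3(5)

The characteristic polynomial is
  det(x·I − A) = x^4 - 12*x^3 + 30*x^2 + 100*x - 375 = (x - 5)^3*(x + 3)

Eigenvalues and multiplicities (the geometric multiplicity of λ is n − rank(A − λI), which equals the number of Jordan blocks for λ):
  λ = -3: algebraic multiplicity = 1, geometric multiplicity = 1
  λ = 5: algebraic multiplicity = 3, geometric multiplicity = 1

Determining the block sizes for each eigenvalue:
  λ = -3: one block (gm = 1), so the single block has size am = 1 → block sizes [1]
  λ = 5: one block (gm = 1), so the single block has size am = 3 → block sizes [3]

Assembling the blocks gives a Jordan form
J =
  [-3, 0, 0, 0]
  [ 0, 5, 1, 0]
  [ 0, 0, 5, 1]
  [ 0, 0, 0, 5]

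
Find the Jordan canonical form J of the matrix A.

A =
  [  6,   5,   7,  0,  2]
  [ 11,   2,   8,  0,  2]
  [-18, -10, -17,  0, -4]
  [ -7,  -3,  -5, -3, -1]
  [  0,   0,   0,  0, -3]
J_3(-3) ⊕ J_2(-3)

The characteristic polynomial is
  det(x·I − A) = x^5 + 15*x^4 + 90*x^3 + 270*x^2 + 405*x + 243 = (x + 3)^5

Eigenvalues and multiplicities (the geometric multiplicity of λ is n − rank(A − λI), which equals the number of Jordan blocks for λ):
  λ = -3: algebraic multiplicity = 5, geometric multiplicity = 2

Determining the block sizes for each eigenvalue:
  λ = -3: with am = 5 and gm = 2, the partition is not yet determined (e.g. several partitions of 5 into 2 parts exist). Let N = A − (-3)·I. Computing rank(N^1) = 3, rank(N^2) = 1, rank(N^3) = 0; the number of blocks of size ≥ j is rank(N^{j−1}) − rank(N^j), giving [2, 2, 1]. So we have 1 block(s) of size 3, 1 block(s) of size 2 → block sizes [3, 2]

Assembling the blocks gives a Jordan form
J =
  [-3,  1,  0,  0,  0]
  [ 0, -3,  1,  0,  0]
  [ 0,  0, -3,  0,  0]
  [ 0,  0,  0, -3,  1]
  [ 0,  0,  0,  0, -3]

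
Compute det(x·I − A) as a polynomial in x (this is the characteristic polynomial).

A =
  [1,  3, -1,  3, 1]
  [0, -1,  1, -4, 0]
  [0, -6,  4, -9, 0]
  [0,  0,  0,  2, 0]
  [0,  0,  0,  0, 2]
x^5 - 8*x^4 + 25*x^3 - 38*x^2 + 28*x - 8

Expanding det(x·I − A) (e.g. by cofactor expansion or by noting that A is similar to its Jordan form J, which has the same characteristic polynomial as A) gives
  χ_A(x) = x^5 - 8*x^4 + 25*x^3 - 38*x^2 + 28*x - 8
which factors as (x - 2)^3*(x - 1)^2. The eigenvalues (with algebraic multiplicities) are λ = 1 with multiplicity 2, λ = 2 with multiplicity 3.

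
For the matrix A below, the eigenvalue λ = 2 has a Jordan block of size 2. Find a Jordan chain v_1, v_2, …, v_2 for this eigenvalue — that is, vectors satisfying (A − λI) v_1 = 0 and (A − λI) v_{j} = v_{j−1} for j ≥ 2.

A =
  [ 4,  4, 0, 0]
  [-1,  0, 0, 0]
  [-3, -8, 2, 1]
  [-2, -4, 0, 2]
A Jordan chain for λ = 2 of length 2:
v_1 = (2, -1, -3, -2)ᵀ
v_2 = (1, 0, 0, 0)ᵀ

Let N = A − (2)·I. We want v_2 with N^2 v_2 = 0 but N^1 v_2 ≠ 0; then v_{j-1} := N · v_j for j = 2, …, 2.

Pick v_2 = (1, 0, 0, 0)ᵀ.
Then v_1 = N · v_2 = (2, -1, -3, -2)ᵀ.

Sanity check: (A − (2)·I) v_1 = (0, 0, 0, 0)ᵀ = 0. ✓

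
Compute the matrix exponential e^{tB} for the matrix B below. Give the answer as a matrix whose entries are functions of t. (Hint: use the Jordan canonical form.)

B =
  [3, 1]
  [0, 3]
e^{tB} =
  [exp(3*t), t*exp(3*t)]
  [0, exp(3*t)]

Strategy: write B = P · J · P⁻¹ where J is a Jordan canonical form, so e^{tB} = P · e^{tJ} · P⁻¹, and e^{tJ} can be computed block-by-block.

B has Jordan form
J =
  [3, 1]
  [0, 3]
(up to reordering of blocks).

Per-block formulas:
  For a 2×2 Jordan block J_2(3): exp(t · J_2(3)) = e^(3t)·(I + t·N), where N is the 2×2 nilpotent shift.

After assembling e^{tJ} and conjugating by P, we get:

e^{tB} =
  [exp(3*t), t*exp(3*t)]
  [0, exp(3*t)]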